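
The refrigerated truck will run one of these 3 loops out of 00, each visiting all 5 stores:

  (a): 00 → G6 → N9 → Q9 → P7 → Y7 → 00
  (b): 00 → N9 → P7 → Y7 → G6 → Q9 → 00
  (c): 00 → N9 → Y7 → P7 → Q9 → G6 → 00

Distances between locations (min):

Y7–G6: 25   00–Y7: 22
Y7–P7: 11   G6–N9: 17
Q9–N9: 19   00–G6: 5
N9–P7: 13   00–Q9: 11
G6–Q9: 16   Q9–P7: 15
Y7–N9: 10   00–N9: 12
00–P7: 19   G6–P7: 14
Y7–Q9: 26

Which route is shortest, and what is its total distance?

(a): 5 + 17 + 19 + 15 + 11 + 22 = 89
(b): 12 + 13 + 11 + 25 + 16 + 11 = 88
(c): 12 + 10 + 11 + 15 + 16 + 5 = 69

Shortest is (c), total 69 min.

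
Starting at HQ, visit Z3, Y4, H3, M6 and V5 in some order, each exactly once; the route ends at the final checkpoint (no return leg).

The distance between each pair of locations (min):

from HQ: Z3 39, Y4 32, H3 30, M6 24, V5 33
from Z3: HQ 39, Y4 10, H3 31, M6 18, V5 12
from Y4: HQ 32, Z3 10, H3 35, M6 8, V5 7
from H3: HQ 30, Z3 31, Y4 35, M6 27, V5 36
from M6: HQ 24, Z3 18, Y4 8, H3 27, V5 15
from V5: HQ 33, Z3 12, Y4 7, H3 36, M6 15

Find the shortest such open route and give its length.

There are 5! = 120 possible orderings.
HQ - Z3 - Y4 - H3 - M6 - V5: 39+10+35+27+15 = 126
HQ - Z3 - Y4 - H3 - V5 - M6: 39+10+35+36+15 = 135
HQ - Z3 - Y4 - M6 - H3 - V5: 39+10+8+27+36 = 120
HQ - Z3 - Y4 - M6 - V5 - H3: 39+10+8+15+36 = 108
HQ - Z3 - Y4 - V5 - H3 - M6: 39+10+7+36+27 = 119
HQ - Z3 - Y4 - V5 - M6 - H3: 39+10+7+15+27 = 98
HQ - Z3 - H3 - Y4 - M6 - V5: 39+31+35+8+15 = 128
HQ - Z3 - H3 - Y4 - V5 - M6: 39+31+35+7+15 = 127
HQ - Z3 - H3 - M6 - Y4 - V5: 39+31+27+8+7 = 112
HQ - Z3 - H3 - M6 - V5 - Y4: 39+31+27+15+7 = 119
HQ - Z3 - H3 - V5 - Y4 - M6: 39+31+36+7+8 = 121
HQ - Z3 - H3 - V5 - M6 - Y4: 39+31+36+15+8 = 129
HQ - Z3 - M6 - Y4 - H3 - V5: 39+18+8+35+36 = 136
HQ - Z3 - M6 - Y4 - V5 - H3: 39+18+8+7+36 = 108
… (106 more)
HQ - M6 - Y4 - V5 - Z3 - H3: 24+8+7+12+31 = 82  ← best
The minimum is 82.
One shortest path: HQ → M6 → Y4 → V5 → Z3 → H3.

Shortest open route: 82 min.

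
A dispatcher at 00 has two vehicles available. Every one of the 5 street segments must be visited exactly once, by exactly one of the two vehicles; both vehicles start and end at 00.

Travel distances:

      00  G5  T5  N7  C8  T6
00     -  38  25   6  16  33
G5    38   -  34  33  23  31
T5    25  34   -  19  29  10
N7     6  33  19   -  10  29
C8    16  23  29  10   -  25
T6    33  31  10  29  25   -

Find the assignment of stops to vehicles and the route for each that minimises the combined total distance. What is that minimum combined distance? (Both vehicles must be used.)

Minimum combined distance: 117.

Try each way of splitting the stops between the two vehicles (each non-empty) and, for each split, find the best tour for each vehicle:
  {G5} + {T5, N7, C8, T6}: 76 + 76 = 152
  {T5} + {G5, N7, C8, T6}: 50 + 103 = 153
  {G5, T5} + {N7, C8, T6}: 97 + 74 = 171
  {N7} + {G5, T5, C8, T6}: 12 + 105 = 117
  {G5, N7} + {T5, C8, T6}: 77 + 76 = 153
  {T5, N7} + {G5, C8, T6}: 50 + 103 = 153
  … (15 splits in total)
Best: vehicle 1 00 → N7 → 00 = 12; vehicle 2 00 → T5 → T6 → G5 → C8 → 00 = 105; combined 117.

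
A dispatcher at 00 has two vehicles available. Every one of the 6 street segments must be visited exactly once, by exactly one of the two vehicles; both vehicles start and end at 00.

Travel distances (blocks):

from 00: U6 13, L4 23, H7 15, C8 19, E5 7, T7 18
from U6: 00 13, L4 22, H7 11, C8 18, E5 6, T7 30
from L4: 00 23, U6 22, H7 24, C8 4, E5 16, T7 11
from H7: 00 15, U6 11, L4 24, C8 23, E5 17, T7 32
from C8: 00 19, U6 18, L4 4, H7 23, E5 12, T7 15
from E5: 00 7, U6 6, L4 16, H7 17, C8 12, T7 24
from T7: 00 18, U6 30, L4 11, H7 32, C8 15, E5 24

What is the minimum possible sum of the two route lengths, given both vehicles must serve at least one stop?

Minimum combined distance: 91 blocks.

There are 2^5 − 1 = 31 ways to divide the 6 stops into two non-empty groups. For each, the best each vehicle can do is its own shortest tour through its group:
  {U6} + {L4, H7, C8, E5, T7}: 26 + 77 = 103
  {L4} + {U6, H7, C8, E5, T7}: 46 + 77 = 123
  {U6, L4} + {H7, C8, E5, T7}: 58 + 77 = 135
  {H7} + {U6, L4, C8, E5, T7}: 30 + 64 = 94
  {U6, H7} + {L4, C8, E5, T7}: 39 + 52 = 91
  {L4, H7} + {U6, C8, E5, T7}: 62 + 64 = 126
  … (31 splits in total)
Best: vehicle 1 00 → U6 → H7 → 00 = 39; vehicle 2 00 → E5 → C8 → L4 → T7 → 00 = 52; combined 91.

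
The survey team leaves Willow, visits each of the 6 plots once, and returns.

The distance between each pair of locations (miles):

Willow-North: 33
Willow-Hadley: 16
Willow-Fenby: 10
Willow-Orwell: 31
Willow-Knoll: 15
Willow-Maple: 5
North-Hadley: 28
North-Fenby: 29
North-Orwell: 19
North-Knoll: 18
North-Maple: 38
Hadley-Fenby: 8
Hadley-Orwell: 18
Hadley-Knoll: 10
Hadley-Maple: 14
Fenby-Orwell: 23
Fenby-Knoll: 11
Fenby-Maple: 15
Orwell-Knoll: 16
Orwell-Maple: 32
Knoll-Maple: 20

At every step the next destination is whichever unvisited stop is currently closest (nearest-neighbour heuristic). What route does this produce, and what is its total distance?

At Willow the remaining stops are Maple 5, Fenby 10, Knoll 15, Hadley 16, Orwell 31, North 33; go to Maple.
At Maple the remaining stops are Hadley 14, Fenby 15, Knoll 20, Orwell 32, North 38; go to Hadley.
At Hadley the remaining stops are Fenby 8, Knoll 10, Orwell 18, North 28; go to Fenby.
At Fenby the remaining stops are Knoll 11, Orwell 23, North 29; go to Knoll.
At Knoll the remaining stops are Orwell 16, North 18; go to Orwell.
At Orwell the remaining stops are North 19; go to North.
Return North→Willow: 33.
Total = 5 + 14 + 8 + 11 + 16 + 19 + 33 = 106.

106 miles along Willow → Maple → Hadley → Fenby → Knoll → Orwell → North → Willow.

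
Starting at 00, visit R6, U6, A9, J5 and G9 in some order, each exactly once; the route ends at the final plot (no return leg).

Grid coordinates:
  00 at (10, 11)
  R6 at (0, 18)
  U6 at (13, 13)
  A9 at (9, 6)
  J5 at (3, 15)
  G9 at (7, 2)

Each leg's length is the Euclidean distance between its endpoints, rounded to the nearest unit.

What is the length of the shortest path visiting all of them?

Minimum one-way distance = 34.

There are 5! = 120 possible orderings.
00 - R6 - U6 - A9 - J5 - G9: 12+14+8+11+14 = 59
00 - R6 - U6 - A9 - G9 - J5: 12+14+8+4+14 = 52
00 - R6 - U6 - J5 - A9 - G9: 12+14+10+11+4 = 51
00 - R6 - U6 - J5 - G9 - A9: 12+14+10+14+4 = 54
00 - R6 - U6 - G9 - A9 - J5: 12+14+13+4+11 = 54
00 - R6 - U6 - G9 - J5 - A9: 12+14+13+14+11 = 64
00 - R6 - A9 - U6 - J5 - G9: 12+15+8+10+14 = 59
00 - R6 - A9 - U6 - G9 - J5: 12+15+8+13+14 = 62
00 - R6 - A9 - J5 - U6 - G9: 12+15+11+10+13 = 61
00 - R6 - A9 - J5 - G9 - U6: 12+15+11+14+13 = 65
00 - R6 - A9 - G9 - U6 - J5: 12+15+4+13+10 = 54
00 - R6 - A9 - G9 - J5 - U6: 12+15+4+14+10 = 55
00 - R6 - J5 - U6 - A9 - G9: 12+4+10+8+4 = 38
00 - R6 - J5 - U6 - G9 - A9: 12+4+10+13+4 = 43
… (106 more)
00 - U6 - A9 - G9 - J5 - R6: 4+8+4+14+4 = 34  ← best
The minimum is 34.
One shortest path: 00 → U6 → A9 → G9 → J5 → R6.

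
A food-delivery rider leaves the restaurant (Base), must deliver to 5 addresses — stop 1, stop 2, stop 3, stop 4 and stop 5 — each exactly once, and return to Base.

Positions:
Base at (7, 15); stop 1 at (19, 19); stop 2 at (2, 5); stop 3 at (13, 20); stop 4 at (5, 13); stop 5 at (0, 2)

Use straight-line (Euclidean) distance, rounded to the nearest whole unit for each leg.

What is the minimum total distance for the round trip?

Base → stop 1 → stop 2 → stop 3 → stop 4 → stop 5 → Base: 13+22+19+11+12+15 = 92
Base → stop 1 → stop 2 → stop 3 → stop 5 → stop 4 → Base: 13+22+19+22+12+3 = 91
Base → stop 1 → stop 2 → stop 4 → stop 3 → stop 5 → Base: 13+22+9+11+22+15 = 92
Base → stop 1 → stop 2 → stop 4 → stop 5 → stop 3 → Base: 13+22+9+12+22+8 = 86
Base → stop 1 → stop 2 → stop 5 → stop 3 → stop 4 → Base: 13+22+4+22+11+3 = 75
Base → stop 1 → stop 2 → stop 5 → stop 4 → stop 3 → Base: 13+22+4+12+11+8 = 70
Base → stop 1 → stop 3 → stop 2 → stop 4 → stop 5 → Base: 13+6+19+9+12+15 = 74
Base → stop 1 → stop 3 → stop 2 → stop 5 → stop 4 → Base: 13+6+19+4+12+3 = 57
Base → stop 1 → stop 3 → stop 4 → stop 2 → stop 5 → Base: 13+6+11+9+4+15 = 58
Base → stop 1 → stop 3 → stop 4 → stop 5 → stop 2 → Base: 13+6+11+12+4+11 = 57
Base → stop 1 → stop 3 → stop 5 → stop 2 → stop 4 → Base: 13+6+22+4+9+3 = 57
Base → stop 1 → stop 3 → stop 5 → stop 4 → stop 2 → Base: 13+6+22+12+9+11 = 73
Base → stop 1 → stop 4 → stop 2 → stop 3 → stop 5 → Base: 13+15+9+19+22+15 = 93
Base → stop 1 → stop 4 → stop 2 → stop 5 → stop 3 → Base: 13+15+9+4+22+8 = 71
… (46 more)
Base → stop 3 → stop 1 → stop 2 → stop 5 → stop 4 → Base: 8+6+22+4+12+3 = 55  ← best
The minimum is 55.
One optimal route: Base → stop 3 → stop 1 → stop 2 → stop 5 → stop 4 → Base (or its reverse).

Shortest round trip = 55.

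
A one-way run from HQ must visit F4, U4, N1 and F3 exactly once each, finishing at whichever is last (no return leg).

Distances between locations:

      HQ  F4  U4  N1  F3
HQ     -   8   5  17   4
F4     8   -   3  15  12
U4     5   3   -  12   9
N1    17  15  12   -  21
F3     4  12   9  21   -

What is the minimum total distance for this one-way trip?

31 — the minimum one-way total.

There are 4! = 24 possible orderings.
HQ→F4→U4→N1→F3: 8+3+12+21 = 44
HQ→F4→U4→F3→N1: 8+3+9+21 = 41
HQ→F4→N1→U4→F3: 8+15+12+9 = 44
HQ→F4→N1→F3→U4: 8+15+21+9 = 53
HQ→F4→F3→U4→N1: 8+12+9+12 = 41
HQ→F4→F3→N1→U4: 8+12+21+12 = 53
HQ→U4→F4→N1→F3: 5+3+15+21 = 44
HQ→U4→F4→F3→N1: 5+3+12+21 = 41
HQ→U4→N1→F4→F3: 5+12+15+12 = 44
HQ→U4→N1→F3→F4: 5+12+21+12 = 50
HQ→U4→F3→F4→N1: 5+9+12+15 = 41
HQ→U4→F3→N1→F4: 5+9+21+15 = 50
HQ→N1→F4→U4→F3: 17+15+3+9 = 44
HQ→N1→F4→F3→U4: 17+15+12+9 = 53
… (10 more)
HQ→F3→F4→U4→N1: 4+12+3+12 = 31  ← best
The minimum is 31.
One shortest path: HQ → F3 → F4 → U4 → N1.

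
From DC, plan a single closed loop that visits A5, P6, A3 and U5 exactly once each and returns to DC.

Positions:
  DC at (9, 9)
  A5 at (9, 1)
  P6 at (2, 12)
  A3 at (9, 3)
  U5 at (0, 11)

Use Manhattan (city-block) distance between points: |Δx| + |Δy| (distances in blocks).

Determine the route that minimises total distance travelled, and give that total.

Shortest round trip = 40 blocks.

DC-A5-P6-A3-U5-DC: 8+18+16+17+11 = 70
DC-A5-P6-U5-A3-DC: 8+18+3+17+6 = 52
DC-A5-A3-P6-U5-DC: 8+2+16+3+11 = 40
DC-A5-A3-U5-P6-DC: 8+2+17+3+10 = 40
DC-A5-U5-P6-A3-DC: 8+19+3+16+6 = 52
DC-A5-U5-A3-P6-DC: 8+19+17+16+10 = 70
DC-P6-A5-A3-U5-DC: 10+18+2+17+11 = 58
DC-P6-A5-U5-A3-DC: 10+18+19+17+6 = 70
DC-P6-A3-A5-U5-DC: 10+16+2+19+11 = 58
DC-P6-U5-A5-A3-DC: 10+3+19+2+6 = 40
DC-A3-A5-P6-U5-DC: 6+2+18+3+11 = 40
DC-A3-P6-A5-U5-DC: 6+16+18+19+11 = 70
The minimum is 40.
One optimal route: DC → A5 → A3 → P6 → U5 → DC (or its reverse).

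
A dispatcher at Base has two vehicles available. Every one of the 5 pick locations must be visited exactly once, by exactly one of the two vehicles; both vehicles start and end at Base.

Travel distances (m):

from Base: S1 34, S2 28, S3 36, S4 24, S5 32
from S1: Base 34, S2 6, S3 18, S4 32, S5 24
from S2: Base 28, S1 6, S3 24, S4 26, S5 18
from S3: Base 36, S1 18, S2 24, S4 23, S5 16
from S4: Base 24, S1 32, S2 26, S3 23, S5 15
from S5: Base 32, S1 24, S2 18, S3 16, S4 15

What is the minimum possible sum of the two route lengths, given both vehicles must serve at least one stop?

Try each way of splitting the stops between the two vehicles (each non-empty) and, for each split, find the best tour for each vehicle:
  {S1} + {S2, S3, S4, S5}: 68 + 107 = 175
  {S2} + {S1, S3, S4, S5}: 56 + 107 = 163
  {S1, S2} + {S3, S4, S5}: 68 + 91 = 159
  {S3} + {S1, S2, S4, S5}: 72 + 97 = 169
  {S1, S3} + {S2, S4, S5}: 88 + 85 = 173
  {S2, S3} + {S1, S4, S5}: 88 + 97 = 185
  … (15 splits in total)
  {S4} + {S1, S2, S3, S5}: 48 + 100 = 148  ← best
Best: vehicle 1 Base → S4 → Base = 48; vehicle 2 Base → S2 → S1 → S3 → S5 → Base = 100; combined 148.

Minimum combined distance: 148 m.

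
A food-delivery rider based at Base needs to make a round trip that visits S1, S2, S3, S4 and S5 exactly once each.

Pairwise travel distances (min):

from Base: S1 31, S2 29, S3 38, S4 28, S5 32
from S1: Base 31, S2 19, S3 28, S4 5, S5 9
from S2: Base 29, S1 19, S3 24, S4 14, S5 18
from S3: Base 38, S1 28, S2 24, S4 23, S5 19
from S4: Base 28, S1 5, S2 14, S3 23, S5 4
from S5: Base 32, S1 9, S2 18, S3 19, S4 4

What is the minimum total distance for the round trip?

112 min — the shortest possible round trip.

There are 60 distinct closed tours to check (reversals are equivalent).
Base→S1→S2→S3→S4→S5→Base: 31+19+24+23+4+32 = 133
Base→S1→S2→S3→S5→S4→Base: 31+19+24+19+4+28 = 125
Base→S1→S2→S4→S3→S5→Base: 31+19+14+23+19+32 = 138
Base→S1→S2→S4→S5→S3→Base: 31+19+14+4+19+38 = 125
Base→S1→S2→S5→S3→S4→Base: 31+19+18+19+23+28 = 138
Base→S1→S2→S5→S4→S3→Base: 31+19+18+4+23+38 = 133
Base→S1→S3→S2→S4→S5→Base: 31+28+24+14+4+32 = 133
Base→S1→S3→S2→S5→S4→Base: 31+28+24+18+4+28 = 133
Base→S1→S3→S4→S2→S5→Base: 31+28+23+14+18+32 = 146
Base→S1→S3→S4→S5→S2→Base: 31+28+23+4+18+29 = 133
Base→S1→S3→S5→S2→S4→Base: 31+28+19+18+14+28 = 138
Base→S1→S3→S5→S4→S2→Base: 31+28+19+4+14+29 = 125
Base→S1→S4→S2→S3→S5→Base: 31+5+14+24+19+32 = 125
Base→S1→S4→S2→S5→S3→Base: 31+5+14+18+19+38 = 125
… (46 more)
Base→S1→S4→S5→S3→S2→Base: 31+5+4+19+24+29 = 112  ← best
The minimum is 112.
One optimal route: Base → S1 → S4 → S5 → S3 → S2 → Base (or its reverse).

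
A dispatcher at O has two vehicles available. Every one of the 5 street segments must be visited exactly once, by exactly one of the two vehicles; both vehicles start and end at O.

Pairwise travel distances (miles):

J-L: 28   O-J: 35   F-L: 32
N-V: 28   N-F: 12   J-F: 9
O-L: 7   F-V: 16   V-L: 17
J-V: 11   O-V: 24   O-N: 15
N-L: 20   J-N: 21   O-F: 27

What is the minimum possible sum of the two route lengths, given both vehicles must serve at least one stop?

There are 2^4 − 1 = 15 ways to divide the 5 stops into two non-empty groups. For each, the best each vehicle can do is its own shortest tour through its group:
  {J} + {N, F, V, L}: 70 + 67 = 137
  {N} + {J, F, V, L}: 30 + 71 = 101
  {J, N} + {F, V, L}: 71 + 67 = 138
  {F} + {J, N, V, L}: 54 + 71 = 125
  {J, F} + {N, V, L}: 71 + 67 = 138
  {N, F} + {J, V, L}: 54 + 70 = 124
  … (15 splits in total)
  {J, N, F, V} + {L}: 71 + 14 = 85  ← best
Best: vehicle 1 O → N → F → J → V → O = 71; vehicle 2 O → L → O = 14; combined 85.

85 miles — the smallest possible combined total.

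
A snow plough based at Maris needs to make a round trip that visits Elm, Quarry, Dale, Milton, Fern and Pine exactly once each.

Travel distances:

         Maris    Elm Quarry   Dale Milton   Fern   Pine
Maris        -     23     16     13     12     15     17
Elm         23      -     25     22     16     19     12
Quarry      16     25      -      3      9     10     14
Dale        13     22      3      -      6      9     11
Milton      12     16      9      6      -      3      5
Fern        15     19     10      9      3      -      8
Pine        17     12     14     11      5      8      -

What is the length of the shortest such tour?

There are 360 distinct closed tours to check (reversals are equivalent).
Maris-Elm-Quarry-Dale-Milton-Fern-Pine-Maris: 23+25+3+6+3+8+17 = 85
Maris-Elm-Quarry-Dale-Milton-Pine-Fern-Maris: 23+25+3+6+5+8+15 = 85
Maris-Elm-Quarry-Dale-Fern-Milton-Pine-Maris: 23+25+3+9+3+5+17 = 85
Maris-Elm-Quarry-Dale-Fern-Pine-Milton-Maris: 23+25+3+9+8+5+12 = 85
Maris-Elm-Quarry-Dale-Pine-Milton-Fern-Maris: 23+25+3+11+5+3+15 = 85
Maris-Elm-Quarry-Dale-Pine-Fern-Milton-Maris: 23+25+3+11+8+3+12 = 85
Maris-Elm-Quarry-Milton-Dale-Fern-Pine-Maris: 23+25+9+6+9+8+17 = 97
Maris-Elm-Quarry-Milton-Dale-Pine-Fern-Maris: 23+25+9+6+11+8+15 = 97
… (352 more)
Maris-Elm-Pine-Milton-Fern-Quarry-Dale-Maris: 23+12+5+3+10+3+13 = 69  ← best
The minimum is 69.
One optimal route: Maris → Elm → Pine → Milton → Fern → Quarry → Dale → Maris (or its reverse).

Shortest round trip = 69.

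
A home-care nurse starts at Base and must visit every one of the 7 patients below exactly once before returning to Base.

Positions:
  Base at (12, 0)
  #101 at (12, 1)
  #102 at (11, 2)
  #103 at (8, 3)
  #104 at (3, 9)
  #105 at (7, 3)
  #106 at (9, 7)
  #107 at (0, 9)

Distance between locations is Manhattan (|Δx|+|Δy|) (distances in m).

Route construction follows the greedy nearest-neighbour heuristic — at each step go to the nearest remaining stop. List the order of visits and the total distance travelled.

At Base the remaining stops are #101 1, #102 3, #103 7, #105 8, #106 10, #104 18, #107 21; go to #101.
At #101 the remaining stops are #102 2, #103 6, #105 7, #106 9, #104 17, #107 20; go to #102.
At #102 the remaining stops are #103 4, #105 5, #106 7, #104 15, #107 18; go to #103.
At #103 the remaining stops are #105 1, #106 5, #104 11, #107 14; go to #105.
At #105 the remaining stops are #106 6, #104 10, #107 13; go to #106.
At #106 the remaining stops are #104 8, #107 11; go to #104.
At #104 the remaining stops are #107 3; go to #107.
Return #107→Base: 21.
Total = 1 + 2 + 4 + 1 + 6 + 8 + 3 + 21 = 46.

Nearest-neighbour total = 46 m; route Base → #101 → #102 → #103 → #105 → #106 → #104 → #107 → Base.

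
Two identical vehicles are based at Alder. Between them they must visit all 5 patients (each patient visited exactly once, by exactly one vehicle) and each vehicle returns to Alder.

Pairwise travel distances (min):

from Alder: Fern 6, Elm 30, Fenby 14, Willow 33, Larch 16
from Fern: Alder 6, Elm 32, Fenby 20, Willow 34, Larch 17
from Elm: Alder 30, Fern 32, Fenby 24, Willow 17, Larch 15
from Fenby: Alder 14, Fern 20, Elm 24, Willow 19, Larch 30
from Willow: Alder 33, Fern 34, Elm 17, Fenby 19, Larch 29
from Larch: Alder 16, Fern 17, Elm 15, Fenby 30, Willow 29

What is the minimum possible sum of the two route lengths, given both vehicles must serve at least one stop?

Try each way of splitting the stops between the two vehicles (each non-empty) and, for each split, find the best tour for each vehicle:
  {Fern} + {Elm, Fenby, Willow, Larch}: 12 + 81 = 93
  {Elm} + {Fern, Fenby, Willow, Larch}: 60 + 85 = 145
  {Fern, Elm} + {Fenby, Willow, Larch}: 68 + 78 = 146
  {Fenby} + {Fern, Elm, Willow, Larch}: 28 + 88 = 116
  {Fern, Fenby} + {Elm, Willow, Larch}: 40 + 81 = 121
  {Elm, Fenby} + {Fern, Willow, Larch}: 68 + 85 = 153
  … (15 splits in total)
Best: vehicle 1 Alder → Fern → Alder = 12; vehicle 2 Alder → Fenby → Willow → Elm → Larch → Alder = 81; combined 93.

Minimum combined distance: 93 min.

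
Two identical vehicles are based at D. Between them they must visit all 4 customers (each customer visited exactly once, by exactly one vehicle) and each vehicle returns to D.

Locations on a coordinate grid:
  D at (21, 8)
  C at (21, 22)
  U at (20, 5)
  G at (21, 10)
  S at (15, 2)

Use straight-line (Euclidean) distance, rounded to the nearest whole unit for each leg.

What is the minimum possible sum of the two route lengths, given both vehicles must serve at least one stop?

45 — the smallest possible combined total.

Try each way of splitting the stops between the two vehicles (each non-empty) and, for each split, find the best tour for each vehicle:
  {C} + {U, G, S}: 28 + 21 = 49
  {U} + {C, G, S}: 6 + 43 = 49
  {C, U} + {G, S}: 34 + 20 = 54
  {G} + {C, U, S}: 4 + 44 = 48
  {C, G} + {U, S}: 28 + 17 = 45
  {U, G} + {C, S}: 10 + 43 = 53
  … (7 splits in total)
Best: vehicle 1 D → C → G → D = 28; vehicle 2 D → U → S → D = 17; combined 45.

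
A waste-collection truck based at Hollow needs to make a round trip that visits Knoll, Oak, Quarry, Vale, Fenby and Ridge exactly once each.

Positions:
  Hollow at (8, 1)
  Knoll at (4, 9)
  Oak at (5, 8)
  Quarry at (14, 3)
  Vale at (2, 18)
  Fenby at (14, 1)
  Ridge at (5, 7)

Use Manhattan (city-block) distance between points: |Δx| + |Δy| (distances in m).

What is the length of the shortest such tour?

With 6 stops there are 6!/2 = 360 distinct round trips (a route and its reverse cost the same).
Hollow - Knoll - Oak - Quarry - Vale - Fenby - Ridge - Hollow: 12+2+14+27+29+15+9 = 108
Hollow - Knoll - Oak - Quarry - Vale - Ridge - Fenby - Hollow: 12+2+14+27+14+15+6 = 90
Hollow - Knoll - Oak - Quarry - Fenby - Vale - Ridge - Hollow: 12+2+14+2+29+14+9 = 82
Hollow - Knoll - Oak - Quarry - Fenby - Ridge - Vale - Hollow: 12+2+14+2+15+14+23 = 82
Hollow - Knoll - Oak - Quarry - Ridge - Vale - Fenby - Hollow: 12+2+14+13+14+29+6 = 90
Hollow - Knoll - Oak - Quarry - Ridge - Fenby - Vale - Hollow: 12+2+14+13+15+29+23 = 108
Hollow - Knoll - Oak - Vale - Quarry - Fenby - Ridge - Hollow: 12+2+13+27+2+15+9 = 80
Hollow - Knoll - Oak - Vale - Quarry - Ridge - Fenby - Hollow: 12+2+13+27+13+15+6 = 88
… (352 more)
Hollow - Knoll - Vale - Oak - Ridge - Quarry - Fenby - Hollow: 12+11+13+1+13+2+6 = 58  ← best
The minimum is 58.
One optimal route: Hollow → Knoll → Vale → Oak → Ridge → Quarry → Fenby → Hollow (or its reverse).

Minimum total distance: 58 m.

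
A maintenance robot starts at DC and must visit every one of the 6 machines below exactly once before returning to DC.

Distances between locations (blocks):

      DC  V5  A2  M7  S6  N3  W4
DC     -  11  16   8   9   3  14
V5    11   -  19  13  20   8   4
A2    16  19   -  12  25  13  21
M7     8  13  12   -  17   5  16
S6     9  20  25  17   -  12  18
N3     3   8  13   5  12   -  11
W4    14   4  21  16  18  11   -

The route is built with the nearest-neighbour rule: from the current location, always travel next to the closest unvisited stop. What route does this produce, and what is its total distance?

70 blocks along DC → N3 → M7 → A2 → V5 → W4 → S6 → DC.

At DC the remaining stops are N3 3, M7 8, S6 9, V5 11, W4 14, A2 16; go to N3.
At N3 the remaining stops are M7 5, V5 8, W4 11, S6 12, A2 13; go to M7.
At M7 the remaining stops are A2 12, V5 13, W4 16, S6 17; go to A2.
At A2 the remaining stops are V5 19, W4 21, S6 25; go to V5.
At V5 the remaining stops are W4 4, S6 20; go to W4.
At W4 the remaining stops are S6 18; go to S6.
Return S6→DC: 9.
Total = 3 + 5 + 12 + 19 + 4 + 18 + 9 = 70.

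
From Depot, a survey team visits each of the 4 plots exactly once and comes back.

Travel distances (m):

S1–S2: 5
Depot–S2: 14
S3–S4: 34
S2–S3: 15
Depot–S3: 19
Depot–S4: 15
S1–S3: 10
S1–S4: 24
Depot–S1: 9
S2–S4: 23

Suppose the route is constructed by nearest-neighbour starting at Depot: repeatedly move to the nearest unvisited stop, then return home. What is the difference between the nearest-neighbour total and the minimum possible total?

The nearest-neighbour route is 6 m longer than optimal.

From Depot: S1=9, S2=14, S4=15, S3=19 → choose S1 (9).
From S1: S2=5, S3=10, S4=24 → choose S2 (5).
From S2: S3=15, S4=23 → choose S3 (15).
From S3: S4=34 → choose S4 (34).
NN route Depot → S1 → S2 → S3 → S4 → Depot costs 78.
Optimal: Depot → S1 → S3 → S2 → S4 → Depot costs 72 (by enumerating all 12 distinct tours).
Excess = 78 − 72 = 6.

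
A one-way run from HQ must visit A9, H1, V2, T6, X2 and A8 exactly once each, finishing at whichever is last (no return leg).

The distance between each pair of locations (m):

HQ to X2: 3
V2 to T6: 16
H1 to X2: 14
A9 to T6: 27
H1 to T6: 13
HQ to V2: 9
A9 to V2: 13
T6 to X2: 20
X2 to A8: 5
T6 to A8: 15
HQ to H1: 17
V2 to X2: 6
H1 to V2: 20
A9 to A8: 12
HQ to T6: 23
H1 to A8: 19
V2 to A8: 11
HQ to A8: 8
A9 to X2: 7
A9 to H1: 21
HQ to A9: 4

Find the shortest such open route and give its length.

Shortest open route: 56 m.

There are 6! = 720 possible orderings.
HQ→A9→H1→V2→T6→X2→A8: 4+21+20+16+20+5 = 86
HQ→A9→H1→V2→T6→A8→X2: 4+21+20+16+15+5 = 81
HQ→A9→H1→V2→X2→T6→A8: 4+21+20+6+20+15 = 86
HQ→A9→H1→V2→X2→A8→T6: 4+21+20+6+5+15 = 71
HQ→A9→H1→V2→A8→T6→X2: 4+21+20+11+15+20 = 91
HQ→A9→H1→V2→A8→X2→T6: 4+21+20+11+5+20 = 81
HQ→A9→H1→T6→V2→X2→A8: 4+21+13+16+6+5 = 65
HQ→A9→H1→T6→V2→A8→X2: 4+21+13+16+11+5 = 70
… (712 more)
HQ→A9→V2→X2→A8→T6→H1: 4+13+6+5+15+13 = 56  ← best
The minimum is 56.
One shortest path: HQ → A9 → V2 → X2 → A8 → T6 → H1.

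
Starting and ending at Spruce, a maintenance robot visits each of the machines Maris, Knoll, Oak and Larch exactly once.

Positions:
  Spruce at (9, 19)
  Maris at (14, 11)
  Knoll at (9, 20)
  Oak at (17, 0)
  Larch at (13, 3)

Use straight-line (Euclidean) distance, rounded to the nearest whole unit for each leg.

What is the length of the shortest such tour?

43 — the shortest possible round trip.

There are 12 distinct closed tours to check (reversals are equivalent).
Spruce-Maris-Knoll-Oak-Larch-Spruce: 9+10+22+5+16 = 62
Spruce-Maris-Knoll-Larch-Oak-Spruce: 9+10+17+5+21 = 62
Spruce-Maris-Oak-Knoll-Larch-Spruce: 9+11+22+17+16 = 75
Spruce-Maris-Oak-Larch-Knoll-Spruce: 9+11+5+17+1 = 43
Spruce-Maris-Larch-Knoll-Oak-Spruce: 9+8+17+22+21 = 77
Spruce-Maris-Larch-Oak-Knoll-Spruce: 9+8+5+22+1 = 45
Spruce-Knoll-Maris-Oak-Larch-Spruce: 1+10+11+5+16 = 43
Spruce-Knoll-Maris-Larch-Oak-Spruce: 1+10+8+5+21 = 45
Spruce-Knoll-Oak-Maris-Larch-Spruce: 1+22+11+8+16 = 58
Spruce-Knoll-Larch-Maris-Oak-Spruce: 1+17+8+11+21 = 58
Spruce-Oak-Maris-Knoll-Larch-Spruce: 21+11+10+17+16 = 75
Spruce-Oak-Knoll-Maris-Larch-Spruce: 21+22+10+8+16 = 77
The minimum is 43.
One optimal route: Spruce → Maris → Oak → Larch → Knoll → Spruce (or its reverse).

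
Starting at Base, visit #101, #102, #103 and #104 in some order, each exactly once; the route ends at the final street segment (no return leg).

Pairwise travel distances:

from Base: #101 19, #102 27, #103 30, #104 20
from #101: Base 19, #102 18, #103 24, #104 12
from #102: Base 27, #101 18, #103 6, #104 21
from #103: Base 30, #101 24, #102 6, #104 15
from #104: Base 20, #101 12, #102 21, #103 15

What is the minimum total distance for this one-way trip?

There are 4! = 24 possible orderings.
Base→#101→#102→#103→#104: 19+18+6+15 = 58
Base→#101→#102→#104→#103: 19+18+21+15 = 73
Base→#101→#103→#102→#104: 19+24+6+21 = 70
Base→#101→#103→#104→#102: 19+24+15+21 = 79
Base→#101→#104→#102→#103: 19+12+21+6 = 58
Base→#101→#104→#103→#102: 19+12+15+6 = 52
Base→#102→#101→#103→#104: 27+18+24+15 = 84
Base→#102→#101→#104→#103: 27+18+12+15 = 72
Base→#102→#103→#101→#104: 27+6+24+12 = 69
Base→#102→#103→#104→#101: 27+6+15+12 = 60
Base→#102→#104→#101→#103: 27+21+12+24 = 84
Base→#102→#104→#103→#101: 27+21+15+24 = 87
Base→#103→#101→#102→#104: 30+24+18+21 = 93
Base→#103→#101→#104→#102: 30+24+12+21 = 87
… (10 more)
The minimum is 52.
One shortest path: Base → #101 → #104 → #103 → #102.

52 — the minimum one-way total.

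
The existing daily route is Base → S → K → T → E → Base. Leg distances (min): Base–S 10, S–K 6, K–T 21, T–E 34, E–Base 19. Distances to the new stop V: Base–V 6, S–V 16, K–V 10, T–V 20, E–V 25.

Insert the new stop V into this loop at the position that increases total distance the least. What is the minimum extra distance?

Adding 9 min by placing V on the K–T leg.

Insertion cost between consecutive stops i–j is d(i,V) + d(V,j) − d(i,j):
  between Base and S: 6 + 16 − 10 = 12
  between S and K: 16 + 10 − 6 = 20
  between K and T: 10 + 20 − 21 = 9
  between T and E: 20 + 25 − 34 = 11
  between E and Base: 25 + 6 − 19 = 12
Cheapest insertion is between K and T, adding 9.
New total = 90 + 9 = 99.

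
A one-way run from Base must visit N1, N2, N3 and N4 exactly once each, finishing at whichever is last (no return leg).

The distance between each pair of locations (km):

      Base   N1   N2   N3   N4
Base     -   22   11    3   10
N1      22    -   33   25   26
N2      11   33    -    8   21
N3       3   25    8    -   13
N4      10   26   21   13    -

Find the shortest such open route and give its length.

There are 4! = 24 possible orderings.
Base→N1→N2→N3→N4: 22+33+8+13 = 76
Base→N1→N2→N4→N3: 22+33+21+13 = 89
Base→N1→N3→N2→N4: 22+25+8+21 = 76
Base→N1→N3→N4→N2: 22+25+13+21 = 81
Base→N1→N4→N2→N3: 22+26+21+8 = 77
Base→N1→N4→N3→N2: 22+26+13+8 = 69
Base→N2→N1→N3→N4: 11+33+25+13 = 82
Base→N2→N1→N4→N3: 11+33+26+13 = 83
Base→N2→N3→N1→N4: 11+8+25+26 = 70
Base→N2→N3→N4→N1: 11+8+13+26 = 58
Base→N2→N4→N1→N3: 11+21+26+25 = 83
Base→N2→N4→N3→N1: 11+21+13+25 = 70
Base→N3→N1→N2→N4: 3+25+33+21 = 82
Base→N3→N1→N4→N2: 3+25+26+21 = 75
… (10 more)
The minimum is 58.
One shortest path: Base → N2 → N3 → N4 → N1.

Minimum one-way distance = 58 km.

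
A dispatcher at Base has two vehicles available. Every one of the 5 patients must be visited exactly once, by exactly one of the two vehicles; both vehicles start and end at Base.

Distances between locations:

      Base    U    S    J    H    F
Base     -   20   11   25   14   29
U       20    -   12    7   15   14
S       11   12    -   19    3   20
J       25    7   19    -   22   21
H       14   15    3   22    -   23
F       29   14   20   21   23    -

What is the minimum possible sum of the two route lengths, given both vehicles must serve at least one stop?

Try each way of splitting the stops between the two vehicles (each non-empty) and, for each split, find the best tour for each vehicle:
  {U} + {S, J, H, F}: 40 + 83 = 123
  {S} + {U, J, H, F}: 22 + 83 = 105
  {U, S} + {J, H, F}: 43 + 83 = 126
  {J} + {U, S, H, F}: 50 + 71 = 121
  {U, J} + {S, H, F}: 52 + 66 = 118
  {S, J} + {U, H, F}: 55 + 71 = 126
  … (15 splits in total)
  {S, H} + {U, J, F}: 28 + 75 = 103  ← best
Best: vehicle 1 Base → S → H → Base = 28; vehicle 2 Base → J → U → F → Base = 75; combined 103.

Minimum combined distance: 103.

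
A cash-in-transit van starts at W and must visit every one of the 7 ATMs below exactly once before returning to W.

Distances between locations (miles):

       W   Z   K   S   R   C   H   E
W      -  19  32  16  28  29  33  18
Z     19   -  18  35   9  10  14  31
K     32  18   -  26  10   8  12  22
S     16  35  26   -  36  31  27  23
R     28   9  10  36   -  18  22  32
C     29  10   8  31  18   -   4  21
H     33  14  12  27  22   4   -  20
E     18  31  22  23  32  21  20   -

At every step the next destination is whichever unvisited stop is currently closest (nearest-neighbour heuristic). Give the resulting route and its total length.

Total distance 109 miles via the nearest-neighbour route W → S → E → H → C → K → R → Z → W.

At W the remaining stops are S 16, E 18, Z 19, R 28, C 29, K 32, H 33; go to S.
At S the remaining stops are E 23, K 26, H 27, C 31, Z 35, R 36; go to E.
At E the remaining stops are H 20, C 21, K 22, Z 31, R 32; go to H.
At H the remaining stops are C 4, K 12, Z 14, R 22; go to C.
At C the remaining stops are K 8, Z 10, R 18; go to K.
At K the remaining stops are R 10, Z 18; go to R.
At R the remaining stops are Z 9; go to Z.
Return Z→W: 19.
Total = 16 + 23 + 20 + 4 + 8 + 10 + 9 + 19 = 109.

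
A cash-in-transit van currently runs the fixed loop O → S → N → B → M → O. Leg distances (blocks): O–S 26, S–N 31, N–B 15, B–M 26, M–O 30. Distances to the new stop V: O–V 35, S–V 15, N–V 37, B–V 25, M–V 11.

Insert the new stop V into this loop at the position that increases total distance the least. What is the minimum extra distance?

Adding 10 blocks by placing V on the B–M leg.

Insertion cost between consecutive stops i–j is d(i,V) + d(V,j) − d(i,j):
  between O and S: 35 + 15 − 26 = 24
  between S and N: 15 + 37 − 31 = 21
  between N and B: 37 + 25 − 15 = 47
  between B and M: 25 + 11 − 26 = 10
  between M and O: 11 + 35 − 30 = 16
Cheapest insertion is between B and M, adding 10.
New total = 128 + 10 = 138.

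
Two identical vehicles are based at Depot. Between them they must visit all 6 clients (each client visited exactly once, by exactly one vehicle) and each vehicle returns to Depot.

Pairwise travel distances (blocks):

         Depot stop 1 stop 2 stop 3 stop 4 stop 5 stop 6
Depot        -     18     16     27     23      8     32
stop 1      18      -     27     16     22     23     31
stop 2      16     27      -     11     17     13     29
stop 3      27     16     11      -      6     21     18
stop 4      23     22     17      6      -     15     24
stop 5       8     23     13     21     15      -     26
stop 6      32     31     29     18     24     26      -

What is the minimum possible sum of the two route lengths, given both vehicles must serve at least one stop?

122 blocks — the smallest possible combined total.

Check every non-empty split of the stops between the two vehicles; for each half take its own optimal tour:
  {stop 1} + {stop 2, stop 3, stop 4, stop 5, stop 6}: 36 + 91 = 127
  {stop 2} + {stop 1, stop 3, stop 4, stop 5, stop 6}: 32 + 96 = 128
  {stop 1, stop 2} + {stop 3, stop 4, stop 5, stop 6}: 61 + 79 = 140
  {stop 3} + {stop 1, stop 2, stop 4, stop 5, stop 6}: 54 + 111 = 165
  {stop 1, stop 3} + {stop 2, stop 4, stop 5, stop 6}: 61 + 91 = 152
  {stop 2, stop 3} + {stop 1, stop 4, stop 5, stop 6}: 54 + 96 = 150
  … (31 splits in total)
  {stop 5} + {stop 1, stop 2, stop 3, stop 4, stop 6}: 16 + 106 = 122  ← best
Best: vehicle 1 Depot → stop 5 → Depot = 16; vehicle 2 Depot → stop 1 → stop 6 → stop 3 → stop 4 → stop 2 → Depot = 106; combined 122.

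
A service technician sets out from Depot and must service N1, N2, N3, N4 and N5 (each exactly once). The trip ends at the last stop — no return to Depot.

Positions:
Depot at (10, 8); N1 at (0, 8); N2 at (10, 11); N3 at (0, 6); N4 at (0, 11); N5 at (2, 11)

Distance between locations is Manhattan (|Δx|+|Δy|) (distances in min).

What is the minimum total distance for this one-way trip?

There are 5! = 120 possible orderings.
Depot - N1 - N2 - N3 - N4 - N5: 10+13+15+5+2 = 45
Depot - N1 - N2 - N3 - N5 - N4: 10+13+15+7+2 = 47
Depot - N1 - N2 - N4 - N3 - N5: 10+13+10+5+7 = 45
Depot - N1 - N2 - N4 - N5 - N3: 10+13+10+2+7 = 42
Depot - N1 - N2 - N5 - N3 - N4: 10+13+8+7+5 = 43
Depot - N1 - N2 - N5 - N4 - N3: 10+13+8+2+5 = 38
Depot - N1 - N3 - N2 - N4 - N5: 10+2+15+10+2 = 39
Depot - N1 - N3 - N2 - N5 - N4: 10+2+15+8+2 = 37
Depot - N1 - N3 - N4 - N2 - N5: 10+2+5+10+8 = 35
Depot - N1 - N3 - N4 - N5 - N2: 10+2+5+2+8 = 27
Depot - N1 - N3 - N5 - N2 - N4: 10+2+7+8+10 = 37
Depot - N1 - N3 - N5 - N4 - N2: 10+2+7+2+10 = 31
Depot - N1 - N4 - N2 - N3 - N5: 10+3+10+15+7 = 45
Depot - N1 - N4 - N2 - N5 - N3: 10+3+10+8+7 = 38
… (106 more)
Depot - N2 - N5 - N4 - N1 - N3: 3+8+2+3+2 = 18  ← best
The minimum is 18.
One shortest path: Depot → N2 → N5 → N4 → N1 → N3.

18 min — the minimum one-way total.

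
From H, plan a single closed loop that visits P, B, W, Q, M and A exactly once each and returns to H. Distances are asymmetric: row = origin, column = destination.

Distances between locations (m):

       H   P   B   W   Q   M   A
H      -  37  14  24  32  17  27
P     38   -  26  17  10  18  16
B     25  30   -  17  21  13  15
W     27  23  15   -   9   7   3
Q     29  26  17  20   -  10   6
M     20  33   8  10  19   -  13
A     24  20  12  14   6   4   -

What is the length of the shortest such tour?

94 m — the shortest possible round trip.

H - P - B - W - Q - M - A - H: 37+26+17+9+10+13+24 = 136
H - P - B - W - Q - A - M - H: 37+26+17+9+6+4+20 = 119
H - P - B - W - M - Q - A - H: 37+26+17+7+19+6+24 = 136
H - P - B - W - M - A - Q - H: 37+26+17+7+13+6+29 = 135
H - P - B - W - A - Q - M - H: 37+26+17+3+6+10+20 = 119
H - P - B - W - A - M - Q - H: 37+26+17+3+4+19+29 = 135
H - P - B - Q - W - M - A - H: 37+26+21+20+7+13+24 = 148
H - P - B - Q - W - A - M - H: 37+26+21+20+3+4+20 = 131
… (712 more)
H - B - W - P - Q - A - M - H: 14+17+23+10+6+4+20 = 94  ← best
The minimum is 94.
One optimal route: H → B → W → P → Q → A → M → H.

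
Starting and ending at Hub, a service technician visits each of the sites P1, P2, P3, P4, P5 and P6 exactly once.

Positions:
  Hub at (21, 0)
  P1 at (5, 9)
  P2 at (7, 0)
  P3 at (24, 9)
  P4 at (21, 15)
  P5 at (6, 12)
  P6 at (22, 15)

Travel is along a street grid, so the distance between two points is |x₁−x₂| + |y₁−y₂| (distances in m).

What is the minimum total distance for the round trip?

68 m — the shortest possible round trip.

Hub → P1 → P2 → P3 → P4 → P5 → P6 → Hub: 25+11+26+9+18+19+16 = 124
Hub → P1 → P2 → P3 → P4 → P6 → P5 → Hub: 25+11+26+9+1+19+27 = 118
Hub → P1 → P2 → P3 → P5 → P4 → P6 → Hub: 25+11+26+21+18+1+16 = 118
Hub → P1 → P2 → P3 → P5 → P6 → P4 → Hub: 25+11+26+21+19+1+15 = 118
Hub → P1 → P2 → P3 → P6 → P4 → P5 → Hub: 25+11+26+8+1+18+27 = 116
Hub → P1 → P2 → P3 → P6 → P5 → P4 → Hub: 25+11+26+8+19+18+15 = 122
Hub → P1 → P2 → P4 → P3 → P5 → P6 → Hub: 25+11+29+9+21+19+16 = 130
Hub → P1 → P2 → P4 → P3 → P6 → P5 → Hub: 25+11+29+9+8+19+27 = 128
… (352 more)
Hub → P2 → P1 → P5 → P4 → P6 → P3 → Hub: 14+11+4+18+1+8+12 = 68  ← best
The minimum is 68.
One optimal route: Hub → P2 → P1 → P5 → P4 → P6 → P3 → Hub (or its reverse).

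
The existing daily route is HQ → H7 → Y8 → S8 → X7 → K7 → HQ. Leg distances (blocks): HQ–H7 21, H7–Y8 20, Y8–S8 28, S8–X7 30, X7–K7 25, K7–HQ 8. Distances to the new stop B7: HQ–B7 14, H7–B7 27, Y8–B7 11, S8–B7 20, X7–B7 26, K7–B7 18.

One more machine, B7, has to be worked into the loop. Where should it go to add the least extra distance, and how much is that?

Adding 3 blocks by placing B7 on the Y8–S8 leg.

Insertion cost between consecutive stops i–j is d(i,B7) + d(B7,j) − d(i,j):
  between HQ and H7: 14 + 27 − 21 = 20
  between H7 and Y8: 27 + 11 − 20 = 18
  between Y8 and S8: 11 + 20 − 28 = 3
  between S8 and X7: 20 + 26 − 30 = 16
  between X7 and K7: 26 + 18 − 25 = 19
  between K7 and HQ: 18 + 14 − 8 = 24
Cheapest insertion is between Y8 and S8, adding 3.
New total = 132 + 3 = 135.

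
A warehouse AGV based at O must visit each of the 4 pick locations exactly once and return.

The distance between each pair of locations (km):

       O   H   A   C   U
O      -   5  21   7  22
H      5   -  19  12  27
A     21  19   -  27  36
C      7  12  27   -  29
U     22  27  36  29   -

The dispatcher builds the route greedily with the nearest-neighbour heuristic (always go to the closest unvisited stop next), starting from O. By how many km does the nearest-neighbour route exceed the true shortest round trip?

O: H=5, C=7, A=21, U=22 ⇒ H
H: C=12, A=19, U=27 ⇒ C
C: A=27, U=29 ⇒ A
A: U=36 ⇒ U
NN route O → H → C → A → U → O costs 102.
Optimal: O → H → A → U → C → O costs 96 (by enumerating all 12 distinct tours).
Excess = 102 − 96 = 6.

The nearest-neighbour route is 6 km longer than optimal.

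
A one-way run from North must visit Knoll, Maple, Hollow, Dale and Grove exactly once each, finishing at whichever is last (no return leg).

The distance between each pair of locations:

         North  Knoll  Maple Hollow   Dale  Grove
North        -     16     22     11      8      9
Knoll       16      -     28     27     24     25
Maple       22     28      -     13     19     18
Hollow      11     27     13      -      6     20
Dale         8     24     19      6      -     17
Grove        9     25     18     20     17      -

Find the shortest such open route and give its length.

Minimum one-way distance = 70.

There are 5! = 120 possible orderings.
North→Knoll→Maple→Hollow→Dale→Grove: 16+28+13+6+17 = 80
North→Knoll→Maple→Hollow→Grove→Dale: 16+28+13+20+17 = 94
North→Knoll→Maple→Dale→Hollow→Grove: 16+28+19+6+20 = 89
North→Knoll→Maple→Dale→Grove→Hollow: 16+28+19+17+20 = 100
North→Knoll→Maple→Grove→Hollow→Dale: 16+28+18+20+6 = 88
North→Knoll→Maple→Grove→Dale→Hollow: 16+28+18+17+6 = 85
North→Knoll→Hollow→Maple→Dale→Grove: 16+27+13+19+17 = 92
North→Knoll→Hollow→Maple→Grove→Dale: 16+27+13+18+17 = 91
North→Knoll→Hollow→Dale→Maple→Grove: 16+27+6+19+18 = 86
North→Knoll→Hollow→Dale→Grove→Maple: 16+27+6+17+18 = 84
North→Knoll→Hollow→Grove→Maple→Dale: 16+27+20+18+19 = 100
North→Knoll→Hollow→Grove→Dale→Maple: 16+27+20+17+19 = 99
North→Knoll→Dale→Maple→Hollow→Grove: 16+24+19+13+20 = 92
North→Knoll→Dale→Maple→Grove→Hollow: 16+24+19+18+20 = 97
… (106 more)
North→Dale→Hollow→Maple→Grove→Knoll: 8+6+13+18+25 = 70  ← best
The minimum is 70.
One shortest path: North → Dale → Hollow → Maple → Grove → Knoll.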